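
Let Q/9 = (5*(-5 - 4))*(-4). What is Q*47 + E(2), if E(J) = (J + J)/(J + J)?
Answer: 76141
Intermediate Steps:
Q = 1620 (Q = 9*((5*(-5 - 4))*(-4)) = 9*((5*(-9))*(-4)) = 9*(-45*(-4)) = 9*180 = 1620)
E(J) = 1 (E(J) = (2*J)/((2*J)) = (2*J)*(1/(2*J)) = 1)
Q*47 + E(2) = 1620*47 + 1 = 76140 + 1 = 76141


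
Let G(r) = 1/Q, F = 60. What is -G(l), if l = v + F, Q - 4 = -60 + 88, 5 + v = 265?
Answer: -1/32 ≈ -0.031250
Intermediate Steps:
v = 260 (v = -5 + 265 = 260)
Q = 32 (Q = 4 + (-60 + 88) = 4 + 28 = 32)
l = 320 (l = 260 + 60 = 320)
G(r) = 1/32
-G(l) = -1*1/32 = -1/32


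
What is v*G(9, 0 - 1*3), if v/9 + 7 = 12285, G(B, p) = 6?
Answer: 663012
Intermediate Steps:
v = 110502 (v = -63 + 9*12285 = -63 + 110565 = 110502)
v*G(9, 0 - 1*3) = 110502*6 = 663012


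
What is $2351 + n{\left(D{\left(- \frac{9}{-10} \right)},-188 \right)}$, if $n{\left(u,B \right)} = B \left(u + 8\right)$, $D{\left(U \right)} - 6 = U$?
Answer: $- \frac{2251}{5} \approx -450.2$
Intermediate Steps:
$D{\left(U \right)} = 6 + U$
$n{\left(u,B \right)} = B \left(8 + u\right)$
$2351 + n{\left(D{\left(- \frac{9}{-10} \right)},-188 \right)} = 2351 - 188 \left(8 + \left(6 - \frac{9}{-10}\right)\right) = 2351 - 188 \left(8 + \left(6 - - \frac{9}{10}\right)\right) = 2351 - 188 \left(8 + \left(6 + \frac{9}{10}\right)\right) = 2351 - 188 \left(8 + \frac{69}{10}\right) = 2351 - \frac{14006}{5} = - \frac{2251}{5}$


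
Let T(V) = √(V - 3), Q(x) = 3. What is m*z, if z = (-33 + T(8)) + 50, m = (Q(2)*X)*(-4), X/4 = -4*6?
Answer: 19584 + 1152*√5 ≈ 22160.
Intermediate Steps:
X = -96 (X = 4*(-4*6) = 4*(-24) = -96)
T(V) = √(-3 + V)
m = 1152 (m = (3*(-96))*(-4) = -288*(-4) = 1152)
z = 17 + √5 (z = (-33 + √(-3 + 8)) + 50 = (-33 + √5) + 50 = 17 + √5 ≈ 19.236)
m*z = 1152*(17 + √5) = 19584 + 1152*√5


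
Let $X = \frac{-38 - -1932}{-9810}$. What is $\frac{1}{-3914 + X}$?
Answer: $- \frac{4905}{19199117} \approx -0.00025548$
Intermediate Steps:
$X = - \frac{947}{4905}$ ($X = \left(-38 + 1932\right) \left(- \frac{1}{9810}\right) = 1894 \left(- \frac{1}{9810}\right) = - \frac{947}{4905} \approx -0.19307$)
$\frac{1}{-3914 + X} = \frac{1}{-3914 - \frac{947}{4905}} = \frac{1}{- \frac{19199117}{4905}} = - \frac{4905}{19199117}$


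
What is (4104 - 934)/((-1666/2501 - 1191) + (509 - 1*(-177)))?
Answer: -7928170/1264671 ≈ -6.2690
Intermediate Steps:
(4104 - 934)/((-1666/2501 - 1191) + (509 - 1*(-177))) = 3170/((-1666*1/2501 - 1191) + (509 + 177)) = 3170/((-1666/2501 - 1191) + 686) = 3170/(-2980357/2501 + 686) = 3170/(-1264671/2501) = 3170*(-2501/1264671) = -7928170/1264671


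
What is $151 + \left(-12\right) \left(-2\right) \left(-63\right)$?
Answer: $-1361$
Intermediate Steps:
$151 + \left(-12\right) \left(-2\right) \left(-63\right) = 151 + 24 \left(-63\right) = 151 - 1512 = -1361$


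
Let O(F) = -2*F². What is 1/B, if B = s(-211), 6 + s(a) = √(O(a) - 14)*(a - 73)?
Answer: I/(2*(-3*I + 6248*√46)) ≈ -8.3532e-10 + 1.1799e-5*I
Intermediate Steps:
s(a) = -6 + √(-14 - 2*a²)*(-73 + a) (s(a) = -6 + √(-2*a² - 14)*(a - 73) = -6 + √(-14 - 2*a²)*(-73 + a))
B = -6 - 12496*I*√46 (B = -6 - 73*√(-14 - 2*(-211)²) - 211*√(-14 - 2*(-211)²) = -6 - 73*√(-14 - 2*44521) - 211*√(-14 - 2*44521) = -6 - 73*√(-14 - 89042) - 211*√(-14 - 89042) = -6 - 3212*I*√46 - 9284*I*√46 = -6 - 12496*I*√46 ≈ -6.0 - 84752.0*I)
1/B = 1/(-6 - 12496*I*√46)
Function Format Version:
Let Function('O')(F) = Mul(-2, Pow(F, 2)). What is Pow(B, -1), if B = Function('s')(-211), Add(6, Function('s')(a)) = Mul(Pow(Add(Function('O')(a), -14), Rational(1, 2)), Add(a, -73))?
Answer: Mul(Rational(1, 2), I, Pow(Add(Mul(-3, I), Mul(6248, Pow(46, Rational(1, 2)))), -1)) ≈ Add(-8.3532e-10, Mul(1.1799e-5, I))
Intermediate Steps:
Function('s')(a) = Add(-6, Mul(Pow(Add(-14, Mul(-2, Pow(a, 2))), Rational(1, 2)), Add(-73, a))) (Function('s')(a) = Add(-6, Mul(Pow(Add(Mul(-2, Pow(a, 2)), -14), Rational(1, 2)), Add(a, -73))) = Add(-6, Mul(Pow(Add(-14, Mul(-2, Pow(a, 2))), Rational(1, 2)), Add(-73, a))))
B = Add(-6, Mul(-12496, I, Pow(46, Rational(1, 2)))) (B = Add(-6, Mul(-73, Pow(Add(-14, Mul(-2, Pow(-211, 2))), Rational(1, 2))), Mul(-211, Pow(Add(-14, Mul(-2, Pow(-211, 2))), Rational(1, 2)))) = Add(-6, Mul(-73, Pow(Add(-14, Mul(-2, 44521)), Rational(1, 2))), Mul(-211, Pow(Add(-14, Mul(-2, 44521)), Rational(1, 2)))) = Add(-6, Mul(-73, Pow(Add(-14, -89042), Rational(1, 2))), Mul(-211, Pow(Add(-14, -89042), Rational(1, 2)))) = Add(-6, Mul(-73, Pow(-89056, Rational(1, 2))), Mul(-211, Pow(-89056, Rational(1, 2)))) = Add(-6, Mul(-73, Mul(44, I, Pow(46, Rational(1, 2)))), Mul(-211, Mul(44, I, Pow(46, Rational(1, 2))))) = Add(-6, Mul(-3212, I, Pow(46, Rational(1, 2))), Mul(-9284, I, Pow(46, Rational(1, 2)))) = Add(-6, Mul(-12496, I, Pow(46, Rational(1, 2)))) ≈ Add(-6.0000, Mul(-84752., I)))
Pow(B, -1) = Pow(Add(-6, Mul(-12496, I, Pow(46, Rational(1, 2)))), -1)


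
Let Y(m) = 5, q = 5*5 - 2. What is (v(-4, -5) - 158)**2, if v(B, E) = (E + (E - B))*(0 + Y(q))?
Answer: 35344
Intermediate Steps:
q = 23 (q = 25 - 2 = 23)
v(B, E) = -5*B + 10*E (v(B, E) = (E + (E - B))*(0 + 5) = (-B + 2*E)*5 = -5*B + 10*E)
(v(-4, -5) - 158)**2 = ((-5*(-4) + 10*(-5)) - 158)**2 = ((20 - 50) - 158)**2 = (-30 - 158)**2 = (-188)**2 = 35344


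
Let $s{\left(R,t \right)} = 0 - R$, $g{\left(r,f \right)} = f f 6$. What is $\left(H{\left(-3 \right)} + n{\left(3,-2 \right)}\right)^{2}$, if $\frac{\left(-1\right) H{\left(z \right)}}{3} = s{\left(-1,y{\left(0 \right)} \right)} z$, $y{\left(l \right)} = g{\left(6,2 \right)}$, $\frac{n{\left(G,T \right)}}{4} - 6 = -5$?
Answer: $169$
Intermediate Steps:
$n{\left(G,T \right)} = 4$ ($n{\left(G,T \right)} = 24 + 4 \left(-5\right) = 24 - 20 = 4$)
$g{\left(r,f \right)} = 6 f^{2}$ ($g{\left(r,f \right)} = f^{2} \cdot 6 = 6 f^{2}$)
$y{\left(l \right)} = 24$ ($y{\left(l \right)} = 6 \cdot 2^{2} = 6 \cdot 4 = 24$)
$s{\left(R,t \right)} = - R$
$H{\left(z \right)} = - 3 z$ ($H{\left(z \right)} = - 3 \left(-1\right) \left(-1\right) z = - 3 \cdot 1 z = - 3 z$)
$\left(H{\left(-3 \right)} + n{\left(3,-2 \right)}\right)^{2} = \left(\left(-3\right) \left(-3\right) + 4\right)^{2} = \left(9 + 4\right)^{2} = 13^{2} = 169$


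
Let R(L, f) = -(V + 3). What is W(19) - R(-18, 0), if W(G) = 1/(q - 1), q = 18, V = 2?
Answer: 86/17 ≈ 5.0588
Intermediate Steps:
R(L, f) = -5 (R(L, f) = -(2 + 3) = -1*5 = -5)
W(G) = 1/17 (W(G) = 1/(18 - 1) = 1/17)
W(19) - R(-18, 0) = 1/17 - 1*(-5) = 1/17 + 5 = 86/17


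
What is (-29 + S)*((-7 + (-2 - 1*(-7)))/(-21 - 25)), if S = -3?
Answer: -32/23 ≈ -1.3913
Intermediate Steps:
(-29 + S)*((-7 + (-2 - 1*(-7)))/(-21 - 25)) = (-29 - 3)*((-7 + (-2 - 1*(-7)))/(-21 - 25)) = -32*(-7 + (-2 + 7))/(-46) = -32*(-7 + 5)*(-1)/46 = -(-64)*(-1)/46 = -32*1/23 = -32/23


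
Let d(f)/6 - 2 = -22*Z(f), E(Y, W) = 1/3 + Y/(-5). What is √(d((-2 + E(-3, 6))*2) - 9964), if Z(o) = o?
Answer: 4*I*√15110/5 ≈ 98.338*I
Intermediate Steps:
E(Y, W) = ⅓ - Y/5 (E(Y, W) = 1*(⅓) + Y*(-⅕) = ⅓ - Y/5)
d(f) = 12 - 132*f (d(f) = 12 + 6*(-22*f) = 12 - 132*f)
√(d((-2 + E(-3, 6))*2) - 9964) = √((12 - 132*(-2 + (⅓ - ⅕*(-3)))*2) - 9964) = √((12 - 132*(-2 + (⅓ + ⅗))*2) - 9964) = √((12 - 132*(-2 + 14/15)*2) - 9964) = √((12 - (-704)*2/5) - 9964) = √((12 - 132*(-32/15)) - 9964) = √((12 + 1408/5) - 9964) = √(1468/5 - 9964) = √(-48352/5) = 4*I*√15110/5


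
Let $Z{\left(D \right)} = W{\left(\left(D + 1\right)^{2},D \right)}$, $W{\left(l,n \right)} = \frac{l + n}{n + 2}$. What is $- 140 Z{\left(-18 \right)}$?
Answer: $\frac{9485}{4} \approx 2371.3$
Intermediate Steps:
$W{\left(l,n \right)} = \frac{l + n}{2 + n}$
$Z{\left(D \right)} = \frac{D + \left(1 + D\right)^{2}}{2 + D}$ ($Z{\left(D \right)} = \frac{\left(D + 1\right)^{2} + D}{2 + D} = \frac{\left(1 + D\right)^{2} + D}{2 + D} = \frac{D + \left(1 + D\right)^{2}}{2 + D}$)
$- 140 Z{\left(-18 \right)} = - 140 \frac{-18 + \left(1 - 18\right)^{2}}{2 - 18} = - 140 \frac{-18 + \left(-17\right)^{2}}{-16} = - 140 \left(- \frac{-18 + 289}{16}\right) = - 140 \left(\left(- \frac{1}{16}\right) 271\right) = \left(-140\right) \left(- \frac{271}{16}\right) = \frac{9485}{4}$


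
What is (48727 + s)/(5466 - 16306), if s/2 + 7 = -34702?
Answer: 20691/10840 ≈ 1.9088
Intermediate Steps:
s = -69418 (s = -14 + 2*(-34702) = -14 - 69404 = -69418)
(48727 + s)/(5466 - 16306) = (48727 - 69418)/(5466 - 16306) = -20691/(-10840) = -20691*(-1/10840) = 20691/10840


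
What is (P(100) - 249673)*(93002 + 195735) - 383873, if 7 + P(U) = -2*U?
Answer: -72149985433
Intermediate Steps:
P(U) = -7 - 2*U
(P(100) - 249673)*(93002 + 195735) - 383873 = ((-7 - 2*100) - 249673)*(93002 + 195735) - 383873 = ((-7 - 200) - 249673)*288737 - 383873 = (-207 - 249673)*288737 - 383873 = -249880*288737 - 383873 = -72149601560 - 383873 = -72149985433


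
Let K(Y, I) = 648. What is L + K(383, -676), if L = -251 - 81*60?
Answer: -4463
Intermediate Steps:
L = -5111 (L = -251 - 4860 = -5111)
L + K(383, -676) = -5111 + 648 = -4463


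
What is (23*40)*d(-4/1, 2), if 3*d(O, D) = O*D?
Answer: -7360/3 ≈ -2453.3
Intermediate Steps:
d(O, D) = D*O/3 (d(O, D) = (O*D)/3 = (D*O)/3 = D*O/3)
(23*40)*d(-4/1, 2) = (23*40)*((⅓)*2*(-4/1)) = 920*((⅓)*2*(-4*1)) = 920*((⅓)*2*(-4)) = 920*(-8/3) = -7360/3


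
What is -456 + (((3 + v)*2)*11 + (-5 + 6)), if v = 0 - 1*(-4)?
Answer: -301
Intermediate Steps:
v = 4 (v = 0 + 4 = 4)
-456 + (((3 + v)*2)*11 + (-5 + 6)) = -456 + (((3 + 4)*2)*11 + (-5 + 6)) = -456 + ((7*2)*11 + 1) = -456 + (14*11 + 1) = -456 + (154 + 1) = -456 + 155 = -301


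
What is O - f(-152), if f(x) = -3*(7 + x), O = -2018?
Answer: -2453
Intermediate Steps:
f(x) = -21 - 3*x
O - f(-152) = -2018 - (-21 - 3*(-152)) = -2018 - (-21 + 456) = -2018 - 1*435 = -2018 - 435 = -2453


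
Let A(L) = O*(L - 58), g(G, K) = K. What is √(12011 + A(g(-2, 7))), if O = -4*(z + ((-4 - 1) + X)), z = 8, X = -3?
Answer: √12011 ≈ 109.59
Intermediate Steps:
O = 0 (O = -4*(8 + ((-4 - 1) - 3)) = -4*(8 + (-5 - 3)) = -4*(8 - 8) = -4*0 = 0)
A(L) = 0 (A(L) = 0*(L - 58) = 0*(-58 + L) = 0)
√(12011 + A(g(-2, 7))) = √(12011 + 0) = √12011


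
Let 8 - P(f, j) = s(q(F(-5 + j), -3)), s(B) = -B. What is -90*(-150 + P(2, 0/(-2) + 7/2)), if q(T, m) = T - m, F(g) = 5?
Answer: 12060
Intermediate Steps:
P(f, j) = 16 (P(f, j) = 8 - (-1)*(5 - 1*(-3)) = 8 - (-1)*(5 + 3) = 8 - (-1)*8 = 8 - 1*(-8) = 8 + 8 = 16)
-90*(-150 + P(2, 0/(-2) + 7/2)) = -90*(-150 + 16) = -90*(-134) = 12060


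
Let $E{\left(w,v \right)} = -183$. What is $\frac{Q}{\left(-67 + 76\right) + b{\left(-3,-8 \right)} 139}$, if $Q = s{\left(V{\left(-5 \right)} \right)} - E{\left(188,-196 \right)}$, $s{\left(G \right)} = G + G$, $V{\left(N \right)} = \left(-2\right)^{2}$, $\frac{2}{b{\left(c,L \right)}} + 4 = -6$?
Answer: $- \frac{955}{94} \approx -10.16$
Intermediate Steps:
$b{\left(c,L \right)} = - \frac{1}{5}$ ($b{\left(c,L \right)} = \frac{2}{-4 - 6} = \frac{2}{-10} = 2 \left(- \frac{1}{10}\right) = - \frac{1}{5}$)
$V{\left(N \right)} = 4$
$s{\left(G \right)} = 2 G$
$Q = 191$ ($Q = 2 \cdot 4 - -183 = 8 + 183 = 191$)
$\frac{Q}{\left(-67 + 76\right) + b{\left(-3,-8 \right)} 139} = \frac{191}{\left(-67 + 76\right) - \frac{139}{5}} = \frac{191}{9 - \frac{139}{5}} = \frac{191}{- \frac{94}{5}} = 191 \left(- \frac{5}{94}\right) = - \frac{955}{94}$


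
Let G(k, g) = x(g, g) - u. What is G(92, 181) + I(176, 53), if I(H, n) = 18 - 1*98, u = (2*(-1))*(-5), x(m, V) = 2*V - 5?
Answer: 267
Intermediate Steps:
x(m, V) = -5 + 2*V
u = 10 (u = -2*(-5) = 10)
G(k, g) = -15 + 2*g (G(k, g) = (-5 + 2*g) - 1*10 = (-5 + 2*g) - 10 = -15 + 2*g)
I(H, n) = -80 (I(H, n) = 18 - 98 = -80)
G(92, 181) + I(176, 53) = (-15 + 2*181) - 80 = (-15 + 362) - 80 = 347 - 80 = 267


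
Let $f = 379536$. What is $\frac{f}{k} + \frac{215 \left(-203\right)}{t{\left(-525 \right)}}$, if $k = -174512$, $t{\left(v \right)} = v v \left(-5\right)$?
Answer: $- \frac{920413346}{429463125} \approx -2.1432$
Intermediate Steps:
$t{\left(v \right)} = - 5 v^{2}$ ($t{\left(v \right)} = v^{2} \left(-5\right) = - 5 v^{2}$)
$\frac{f}{k} + \frac{215 \left(-203\right)}{t{\left(-525 \right)}} = \frac{379536}{-174512} + \frac{215 \left(-203\right)}{\left(-5\right) \left(-525\right)^{2}} = 379536 \left(- \frac{1}{174512}\right) - \frac{43645}{\left(-5\right) 275625} = - \frac{23721}{10907} - \frac{43645}{-1378125} = - \frac{23721}{10907} - - \frac{1247}{39375} = - \frac{23721}{10907} + \frac{1247}{39375} = - \frac{920413346}{429463125}$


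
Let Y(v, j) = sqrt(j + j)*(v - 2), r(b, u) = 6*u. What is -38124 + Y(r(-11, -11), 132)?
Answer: -38124 - 136*sqrt(66) ≈ -39229.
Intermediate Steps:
Y(v, j) = sqrt(2)*sqrt(j)*(-2 + v) (Y(v, j) = sqrt(2*j)*(-2 + v) = (sqrt(2)*sqrt(j))*(-2 + v) = sqrt(2)*sqrt(j)*(-2 + v))
-38124 + Y(r(-11, -11), 132) = -38124 + sqrt(2)*sqrt(132)*(-2 + 6*(-11)) = -38124 + sqrt(2)*(2*sqrt(33))*(-2 - 66) = -38124 + sqrt(2)*(2*sqrt(33))*(-68) = -38124 - 136*sqrt(66)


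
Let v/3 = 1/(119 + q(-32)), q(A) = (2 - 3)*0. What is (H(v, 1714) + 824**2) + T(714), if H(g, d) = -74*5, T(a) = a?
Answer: 679320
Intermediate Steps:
q(A) = 0 (q(A) = -1*0 = 0)
v = 3/119 (v = 3/(119 + 0) = 3/119 ≈ 0.025210)
H(g, d) = -370
(H(v, 1714) + 824**2) + T(714) = (-370 + 824**2) + 714 = (-370 + 678976) + 714 = 678606 + 714 = 679320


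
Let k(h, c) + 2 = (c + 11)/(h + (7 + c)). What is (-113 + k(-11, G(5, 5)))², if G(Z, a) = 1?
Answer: 14161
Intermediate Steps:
k(h, c) = -2 + (11 + c)/(7 + c + h) (k(h, c) = -2 + (c + 11)/(h + (7 + c)) = -2 + (11 + c)/(7 + c + h))
(-113 + k(-11, G(5, 5)))² = (-113 + (-3 - 1*1 - 2*(-11))/(7 + 1 - 11))² = (-113 + (-3 - 1 + 22)/(-3))² = (-113 - ⅓*18)² = (-113 - 6)² = (-119)² = 14161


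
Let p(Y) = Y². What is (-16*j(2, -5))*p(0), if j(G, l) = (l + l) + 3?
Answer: 0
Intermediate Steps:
j(G, l) = 3 + 2*l (j(G, l) = 2*l + 3 = 3 + 2*l)
(-16*j(2, -5))*p(0) = -16*(3 + 2*(-5))*0² = -16*(3 - 10)*0 = -16*(-7)*0 = 112*0 = 0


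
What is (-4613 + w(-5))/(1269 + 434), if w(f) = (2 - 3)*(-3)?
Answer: -4610/1703 ≈ -2.7070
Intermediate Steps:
w(f) = 3 (w(f) = -1*(-3) = 3)
(-4613 + w(-5))/(1269 + 434) = (-4613 + 3)/(1269 + 434) = -4610/1703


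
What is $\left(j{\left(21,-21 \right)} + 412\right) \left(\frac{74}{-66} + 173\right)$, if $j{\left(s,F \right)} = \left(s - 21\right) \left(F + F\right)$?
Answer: $\frac{2336864}{33} \approx 70814.0$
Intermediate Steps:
$j{\left(s,F \right)} = 2 F \left(-21 + s\right)$ ($j{\left(s,F \right)} = \left(-21 + s\right) 2 F = 2 F \left(-21 + s\right)$)
$\left(j{\left(21,-21 \right)} + 412\right) \left(\frac{74}{-66} + 173\right) = \left(2 \left(-21\right) \left(-21 + 21\right) + 412\right) \left(\frac{74}{-66} + 173\right) = \left(2 \left(-21\right) 0 + 412\right) \left(74 \left(- \frac{1}{66}\right) + 173\right) = \left(0 + 412\right) \left(- \frac{37}{33} + 173\right) = 412 \cdot \frac{5672}{33} = \frac{2336864}{33}$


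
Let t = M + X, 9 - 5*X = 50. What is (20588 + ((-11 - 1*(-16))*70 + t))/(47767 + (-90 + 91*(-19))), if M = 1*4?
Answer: 104669/229740 ≈ 0.45560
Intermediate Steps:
X = -41/5 (X = 9/5 - ⅕*50 = 9/5 - 10 = -41/5 ≈ -8.2000)
M = 4
t = -21/5 (t = 4 - 41/5 = -21/5 ≈ -4.2000)
(20588 + ((-11 - 1*(-16))*70 + t))/(47767 + (-90 + 91*(-19))) = (20588 + ((-11 - 1*(-16))*70 - 21/5))/(47767 + (-90 + 91*(-19))) = (20588 + ((-11 + 16)*70 - 21/5))/(47767 + (-90 - 1729)) = (20588 + (5*70 - 21/5))/(47767 - 1819) = (20588 + (350 - 21/5))/45948 = (20588 + 1729/5)*(1/45948) = (104669/5)*(1/45948) = 104669/229740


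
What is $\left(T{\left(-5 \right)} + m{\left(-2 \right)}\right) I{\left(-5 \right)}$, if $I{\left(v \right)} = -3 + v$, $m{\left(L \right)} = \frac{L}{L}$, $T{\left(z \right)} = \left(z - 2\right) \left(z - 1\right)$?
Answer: $-344$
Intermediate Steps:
$T{\left(z \right)} = \left(-1 + z\right) \left(-2 + z\right)$ ($T{\left(z \right)} = \left(-2 + z\right) \left(-1 + z\right) = \left(-1 + z\right) \left(-2 + z\right)$)
$m{\left(L \right)} = 1$
$\left(T{\left(-5 \right)} + m{\left(-2 \right)}\right) I{\left(-5 \right)} = \left(\left(2 + \left(-5\right)^{2} - -15\right) + 1\right) \left(-3 - 5\right) = \left(\left(2 + 25 + 15\right) + 1\right) \left(-8\right) = \left(42 + 1\right) \left(-8\right) = 43 \left(-8\right) = -344$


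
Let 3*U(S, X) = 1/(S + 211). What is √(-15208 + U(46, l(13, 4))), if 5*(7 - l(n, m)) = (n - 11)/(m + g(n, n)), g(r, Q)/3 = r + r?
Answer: I*√9040257957/771 ≈ 123.32*I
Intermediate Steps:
g(r, Q) = 6*r (g(r, Q) = 3*(r + r) = 3*(2*r) = 6*r)
l(n, m) = 7 - (-11 + n)/(5*(m + 6*n)) (l(n, m) = 7 - (n - 11)/(5*(m + 6*n)) = 7 - (-11 + n)/(5*(m + 6*n)))
U(S, X) = 1/(3*(211 + S)) (U(S, X) = 1/(3*(S + 211)) = 1/(3*(211 + S)))
√(-15208 + U(46, l(13, 4))) = √(-15208 + 1/(3*(211 + 46))) = √(-15208 + (⅓)/257) = √(-15208 + (⅓)*(1/257)) = √(-15208 + 1/771) = √(-11725367/771) = I*√9040257957/771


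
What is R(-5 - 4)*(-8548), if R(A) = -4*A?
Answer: -307728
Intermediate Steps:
R(-5 - 4)*(-8548) = -4*(-5 - 4)*(-8548) = -4*(-9)*(-8548) = 36*(-8548) = -307728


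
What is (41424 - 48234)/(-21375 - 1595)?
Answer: 681/2297 ≈ 0.29647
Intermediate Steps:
(41424 - 48234)/(-21375 - 1595) = -6810/(-22970) = -6810*(-1/22970) = 681/2297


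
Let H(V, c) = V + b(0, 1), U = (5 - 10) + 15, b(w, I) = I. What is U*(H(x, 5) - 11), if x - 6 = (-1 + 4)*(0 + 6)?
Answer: 140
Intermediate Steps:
x = 24 (x = 6 + (-1 + 4)*(0 + 6) = 6 + 3*6 = 6 + 18 = 24)
U = 10 (U = -5 + 15 = 10)
H(V, c) = 1 + V (H(V, c) = V + 1 = 1 + V)
U*(H(x, 5) - 11) = 10*((1 + 24) - 11) = 10*(25 - 11) = 10*14 = 140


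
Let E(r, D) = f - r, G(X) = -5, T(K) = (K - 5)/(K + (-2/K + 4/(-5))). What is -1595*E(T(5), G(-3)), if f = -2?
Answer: 3190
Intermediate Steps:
T(K) = (-5 + K)/(-4/5 + K - 2/K) (T(K) = (-5 + K)/(K + (-2/K + 4*(-1/5))) = (-5 + K)/(K + (-2/K - 4/5)) = (-5 + K)/(K + (-4/5 - 2/K)) = (-5 + K)/(-4/5 + K - 2/K))
E(r, D) = -2 - r
-1595*E(T(5), G(-3)) = -1595*(-2 - 5*5*(-5 + 5)/(-10 - 4*5 + 5*5**2)) = -1595*(-2 - 5*5*0/(-10 - 20 + 5*25)) = -1595*(-2 - 5*5*0/(-10 - 20 + 125)) = -1595*(-2 - 5*5*0/95) = -1595*(-2 - 1*0) = -1595*(-2 + 0) = -1595*(-2) = 3190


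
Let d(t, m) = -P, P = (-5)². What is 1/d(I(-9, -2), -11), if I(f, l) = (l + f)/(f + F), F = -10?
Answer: -1/25 ≈ -0.040000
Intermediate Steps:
P = 25
I(f, l) = (f + l)/(-10 + f) (I(f, l) = (l + f)/(f - 10) = (f + l)/(-10 + f))
d(t, m) = -25 (d(t, m) = -1*25 = -25)
1/d(I(-9, -2), -11) = 1/(-25) = -1/25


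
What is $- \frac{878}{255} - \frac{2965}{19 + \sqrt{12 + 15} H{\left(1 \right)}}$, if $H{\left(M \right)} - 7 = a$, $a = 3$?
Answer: $\frac{12311783}{596445} - \frac{88950 \sqrt{3}}{2339} \approx -45.226$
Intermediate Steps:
$H{\left(M \right)} = 10$ ($H{\left(M \right)} = 7 + 3 = 10$)
$- \frac{878}{255} - \frac{2965}{19 + \sqrt{12 + 15} H{\left(1 \right)}} = - \frac{878}{255} - \frac{2965}{19 + \sqrt{12 + 15} \cdot 10} = \left(-878\right) \frac{1}{255} - \frac{2965}{19 + \sqrt{27} \cdot 10} = - \frac{878}{255} - \frac{2965}{19 + 3 \sqrt{3} \cdot 10} = - \frac{878}{255} - \frac{2965}{19 + 30 \sqrt{3}}$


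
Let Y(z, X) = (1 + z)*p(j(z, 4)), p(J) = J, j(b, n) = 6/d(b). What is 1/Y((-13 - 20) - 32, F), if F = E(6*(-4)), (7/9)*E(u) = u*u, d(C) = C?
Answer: 65/384 ≈ 0.16927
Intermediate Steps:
j(b, n) = 6/b
E(u) = 9*u²/7 (E(u) = 9*(u*u)/7 = 9*u²/7)
F = 5184/7 (F = 9*(6*(-4))²/7 = (9/7)*(-24)² = (9/7)*576 = 5184/7 ≈ 740.57)
Y(z, X) = 6*(1 + z)/z (Y(z, X) = (1 + z)*(6/z) = 6*(1 + z)/z)
1/Y((-13 - 20) - 32, F) = 1/(6 + 6/((-13 - 20) - 32)) = 1/(6 + 6/(-33 - 32)) = 1/(6 + 6/(-65)) = 1/(6 + 6*(-1/65)) = 1/(6 - 6/65) = 1/(384/65) = 65/384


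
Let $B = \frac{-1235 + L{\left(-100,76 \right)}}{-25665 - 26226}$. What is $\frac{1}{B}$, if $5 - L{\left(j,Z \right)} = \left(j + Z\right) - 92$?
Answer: $\frac{51891}{1114} \approx 46.581$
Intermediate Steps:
$L{\left(j,Z \right)} = 97 - Z - j$ ($L{\left(j,Z \right)} = 5 - \left(\left(j + Z\right) - 92\right) = 5 - \left(\left(Z + j\right) - 92\right) = 5 - \left(-92 + Z + j\right) = 97 - Z - j$)
$B = \frac{1114}{51891}$ ($B = \frac{-1235 - -121}{-25665 - 26226} = \frac{-1235 + \left(97 - 76 + 100\right)}{-51891} = \left(-1235 + 121\right) \left(- \frac{1}{51891}\right) = \left(-1114\right) \left(- \frac{1}{51891}\right) = \frac{1114}{51891} \approx 0.021468$)
$\frac{1}{B} = \frac{1}{\frac{1114}{51891}} = \frac{51891}{1114}$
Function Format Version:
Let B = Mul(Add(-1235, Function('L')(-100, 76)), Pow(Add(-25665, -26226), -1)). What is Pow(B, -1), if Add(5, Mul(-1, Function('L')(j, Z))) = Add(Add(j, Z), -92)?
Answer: Rational(51891, 1114) ≈ 46.581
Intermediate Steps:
Function('L')(j, Z) = Add(97, Mul(-1, Z), Mul(-1, j)) (Function('L')(j, Z) = Add(5, Mul(-1, Add(Add(j, Z), -92))) = Add(5, Mul(-1, Add(Add(Z, j), -92))) = Add(5, Mul(-1, Add(-92, Z, j))) = Add(5, Add(92, Mul(-1, Z), Mul(-1, j))) = Add(97, Mul(-1, Z), Mul(-1, j)))
B = Rational(1114, 51891) (B = Mul(Add(-1235, Add(97, Mul(-1, 76), Mul(-1, -100))), Pow(Add(-25665, -26226), -1)) = Mul(Add(-1235, Add(97, -76, 100)), Pow(-51891, -1)) = Mul(Add(-1235, 121), Rational(-1, 51891)) = Mul(-1114, Rational(-1, 51891)) = Rational(1114, 51891) ≈ 0.021468)
Pow(B, -1) = Pow(Rational(1114, 51891), -1) = Rational(51891, 1114)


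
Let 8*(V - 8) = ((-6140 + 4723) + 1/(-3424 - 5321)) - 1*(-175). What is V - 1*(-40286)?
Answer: 2808106949/69960 ≈ 40139.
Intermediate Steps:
V = -10301611/69960 (V = 8 + (((-6140 + 4723) + 1/(-3424 - 5321)) - 1*(-175))/8 = 8 + ((-1417 + 1/(-8745)) + 175)/8 = 8 + ((-1417 - 1/8745) + 175)/8 = 8 + (-12391666/8745 + 175)/8 = 8 + (1/8)*(-10861291/8745) = 8 - 10861291/69960 = -10301611/69960 ≈ -147.25)
V - 1*(-40286) = -10301611/69960 - 1*(-40286) = -10301611/69960 + 40286 = 2808106949/69960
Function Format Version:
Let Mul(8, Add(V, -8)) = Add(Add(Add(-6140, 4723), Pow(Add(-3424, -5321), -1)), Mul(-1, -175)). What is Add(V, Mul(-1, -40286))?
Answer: Rational(2808106949, 69960) ≈ 40139.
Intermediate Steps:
V = Rational(-10301611, 69960) (V = Add(8, Mul(Rational(1, 8), Add(Add(Add(-6140, 4723), Pow(Add(-3424, -5321), -1)), Mul(-1, -175)))) = Add(8, Mul(Rational(1, 8), Add(Add(-1417, Pow(-8745, -1)), 175))) = Add(8, Mul(Rational(1, 8), Add(Add(-1417, Rational(-1, 8745)), 175))) = Add(8, Mul(Rational(1, 8), Add(Rational(-12391666, 8745), 175))) = Add(8, Mul(Rational(1, 8), Rational(-10861291, 8745))) = Add(8, Rational(-10861291, 69960)) = Rational(-10301611, 69960) ≈ -147.25)
Add(V, Mul(-1, -40286)) = Add(Rational(-10301611, 69960), Mul(-1, -40286)) = Add(Rational(-10301611, 69960), 40286) = Rational(2808106949, 69960)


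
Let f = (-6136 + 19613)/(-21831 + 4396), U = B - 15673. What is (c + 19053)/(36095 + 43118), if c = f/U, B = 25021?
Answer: 3105303272663/12910323266940 ≈ 0.24053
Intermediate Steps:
U = 9348 (U = 25021 - 15673 = 9348)
f = -13477/17435 (f = 13477/(-17435) = 13477*(-1/17435) = -13477/17435 ≈ -0.77299)
c = -13477/162982380 (c = -13477/17435/9348 = -13477/17435*1/9348 = -13477/162982380 ≈ -8.2690e-5)
(c + 19053)/(36095 + 43118) = (-13477/162982380 + 19053)/(36095 + 43118) = (3105303272663/162982380)/79213 = (3105303272663/162982380)*(1/79213) = 3105303272663/12910323266940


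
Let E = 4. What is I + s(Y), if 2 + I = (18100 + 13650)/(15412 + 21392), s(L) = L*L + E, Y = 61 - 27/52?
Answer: 91078543033/24879504 ≈ 3660.8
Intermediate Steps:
Y = 3145/52 (Y = 61 - 27*1/52 = 61 - 27/52 = 3145/52 ≈ 60.481)
s(L) = 4 + L² (s(L) = L*L + 4 = L² + 4 = 4 + L²)
I = -20929/18402 (I = -2 + (18100 + 13650)/(15412 + 21392) = -2 + 31750/36804 = -2 + 31750*(1/36804) = -2 + 15875/18402 = -20929/18402 ≈ -1.1373)
I + s(Y) = -20929/18402 + (4 + (3145/52)²) = -20929/18402 + (4 + 9891025/2704) = -20929/18402 + 9901841/2704 = 91078543033/24879504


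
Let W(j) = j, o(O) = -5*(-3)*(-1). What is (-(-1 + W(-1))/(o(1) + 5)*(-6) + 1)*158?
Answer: 1738/5 ≈ 347.60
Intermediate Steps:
o(O) = -15 (o(O) = 15*(-1) = -15)
(-(-1 + W(-1))/(o(1) + 5)*(-6) + 1)*158 = (-(-1 - 1)/(-15 + 5)*(-6) + 1)*158 = (-(-2)/(-10)*(-6) + 1)*158 = (-(-2)*(-1)/10*(-6) + 1)*158 = (-1*⅕*(-6) + 1)*158 = (-⅕*(-6) + 1)*158 = (6/5 + 1)*158 = (11/5)*158 = 1738/5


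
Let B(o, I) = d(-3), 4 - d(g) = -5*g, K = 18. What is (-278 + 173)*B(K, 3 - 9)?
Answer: 1155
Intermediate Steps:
d(g) = 4 + 5*g (d(g) = 4 - (-5)*g = 4 + 5*g)
B(o, I) = -11 (B(o, I) = 4 + 5*(-3) = 4 - 15 = -11)
(-278 + 173)*B(K, 3 - 9) = (-278 + 173)*(-11) = -105*(-11) = 1155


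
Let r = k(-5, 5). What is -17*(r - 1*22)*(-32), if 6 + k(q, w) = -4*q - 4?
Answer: -6528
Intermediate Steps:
k(q, w) = -10 - 4*q (k(q, w) = -6 + (-4*q - 4) = -6 + (-4 - 4*q) = -10 - 4*q)
r = 10 (r = -10 - 4*(-5) = -10 + 20 = 10)
-17*(r - 1*22)*(-32) = -17*(10 - 1*22)*(-32) = -17*(10 - 22)*(-32) = -17*(-12)*(-32) = 204*(-32) = -6528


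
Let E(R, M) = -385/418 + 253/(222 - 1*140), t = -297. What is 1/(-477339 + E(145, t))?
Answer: -779/371845395 ≈ -2.0950e-6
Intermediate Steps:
E(R, M) = 1686/779 (E(R, M) = -385*1/418 + 253/(222 - 140) = -35/38 + 253/82 = 1686/779)
1/(-477339 + E(145, t)) = 1/(-477339 + 1686/779) = 1/(-371845395/779) = -779/371845395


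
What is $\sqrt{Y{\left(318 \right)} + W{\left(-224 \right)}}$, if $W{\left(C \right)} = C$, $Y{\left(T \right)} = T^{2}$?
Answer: $10 \sqrt{1009} \approx 317.65$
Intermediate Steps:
$\sqrt{Y{\left(318 \right)} + W{\left(-224 \right)}} = \sqrt{318^{2} - 224} = \sqrt{101124 - 224} = \sqrt{100900} = 10 \sqrt{1009}$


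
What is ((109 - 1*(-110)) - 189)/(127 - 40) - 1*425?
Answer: -12315/29 ≈ -424.66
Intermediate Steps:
((109 - 1*(-110)) - 189)/(127 - 40) - 1*425 = ((109 + 110) - 189)/87 - 425 = (219 - 189)*(1/87) - 425 = 30*(1/87) - 425 = 10/29 - 425 = -12315/29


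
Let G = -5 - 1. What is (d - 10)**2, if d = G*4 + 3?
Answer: 961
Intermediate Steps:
G = -6
d = -21 (d = -6*4 + 3 = -24 + 3 = -21)
(d - 10)**2 = (-21 - 10)**2 = (-31)**2 = 961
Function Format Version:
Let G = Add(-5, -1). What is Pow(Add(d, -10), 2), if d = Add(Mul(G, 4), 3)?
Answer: 961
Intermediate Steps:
G = -6
d = -21 (d = Add(Mul(-6, 4), 3) = Add(-24, 3) = -21)
Pow(Add(d, -10), 2) = Pow(Add(-21, -10), 2) = Pow(-31, 2) = 961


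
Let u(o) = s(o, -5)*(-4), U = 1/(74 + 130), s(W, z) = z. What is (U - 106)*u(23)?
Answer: -108115/51 ≈ -2119.9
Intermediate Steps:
U = 1/204 ≈ 0.0049020
u(o) = 20 (u(o) = -5*(-4) = 20)
(U - 106)*u(23) = (1/204 - 106)*20 = -21623/204*20 = -108115/51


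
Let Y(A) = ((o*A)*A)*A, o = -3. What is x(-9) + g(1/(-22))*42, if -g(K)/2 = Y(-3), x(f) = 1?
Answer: -6803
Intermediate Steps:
Y(A) = -3*A³ (Y(A) = ((-3*A)*A)*A = (-3*A²)*A = -3*A³)
g(K) = -162 (g(K) = -(-6)*(-3)³ = -(-6)*(-27) = -2*81 = -162)
x(-9) + g(1/(-22))*42 = 1 - 162*42 = 1 - 6804 = -6803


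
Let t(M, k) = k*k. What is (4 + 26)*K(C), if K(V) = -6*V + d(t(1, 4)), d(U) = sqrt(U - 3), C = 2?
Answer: -360 + 30*sqrt(13) ≈ -251.83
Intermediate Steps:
t(M, k) = k**2
d(U) = sqrt(-3 + U)
K(V) = sqrt(13) - 6*V (K(V) = -6*V + sqrt(-3 + 4**2) = -6*V + sqrt(-3 + 16) = -6*V + sqrt(13) = sqrt(13) - 6*V)
(4 + 26)*K(C) = (4 + 26)*(sqrt(13) - 6*2) = 30*(sqrt(13) - 12) = 30*(-12 + sqrt(13)) = -360 + 30*sqrt(13)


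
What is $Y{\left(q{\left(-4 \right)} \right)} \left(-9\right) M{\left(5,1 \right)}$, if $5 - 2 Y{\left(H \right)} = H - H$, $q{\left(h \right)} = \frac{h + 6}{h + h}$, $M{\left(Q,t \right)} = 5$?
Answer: $- \frac{225}{2} \approx -112.5$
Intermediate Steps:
$q{\left(h \right)} = \frac{6 + h}{2 h}$
$Y{\left(H \right)} = \frac{5}{2}$ ($Y{\left(H \right)} = \frac{5}{2} - \frac{H - H}{2} = \frac{5}{2} - 0 = \frac{5}{2} + 0 = \frac{5}{2}$)
$Y{\left(q{\left(-4 \right)} \right)} \left(-9\right) M{\left(5,1 \right)} = \frac{5}{2} \left(-9\right) 5 = \left(- \frac{45}{2}\right) 5 = - \frac{225}{2}$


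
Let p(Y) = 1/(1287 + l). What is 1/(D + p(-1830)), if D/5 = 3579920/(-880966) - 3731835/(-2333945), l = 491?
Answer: -365579236736686/4504994473042223 ≈ -0.081150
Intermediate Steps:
D = -2533858315895/205612619087 (D = 5*(3579920/(-880966) - 3731835/(-2333945)) = 5*(3579920*(-1/880966) - 3731835*(-1/2333945)) = 5*(-1789960/440483 + 746367/466789) = 5*(-506771663179/205612619087) = -2533858315895/205612619087 ≈ -12.323)
p(Y) = 1/1778 (p(Y) = 1/(1287 + 491) = 1/1778)
1/(D + p(-1830)) = 1/(-2533858315895/205612619087 + 1/1778) = 1/(-4504994473042223/365579236736686) = -365579236736686/4504994473042223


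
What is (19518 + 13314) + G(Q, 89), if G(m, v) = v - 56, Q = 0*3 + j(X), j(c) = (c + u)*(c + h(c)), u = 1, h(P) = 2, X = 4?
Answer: 32865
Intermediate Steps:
j(c) = (1 + c)*(2 + c) (j(c) = (c + 1)*(c + 2) = (1 + c)*(2 + c))
Q = 30 (Q = 0*3 + (2 + 4**2 + 3*4) = 0 + (2 + 16 + 12) = 0 + 30 = 30)
G(m, v) = -56 + v
(19518 + 13314) + G(Q, 89) = (19518 + 13314) + (-56 + 89) = 32832 + 33 = 32865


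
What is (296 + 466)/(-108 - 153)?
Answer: -254/87 ≈ -2.9195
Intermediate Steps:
(296 + 466)/(-108 - 153) = 762/(-261) = 762*(-1/261) = -254/87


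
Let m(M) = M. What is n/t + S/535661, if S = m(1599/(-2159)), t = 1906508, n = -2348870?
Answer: -1358226322542211/1102430719340146 ≈ -1.2320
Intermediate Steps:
S = -1599/2159 (S = 1599/(-2159) = 1599*(-1/2159) = -1599/2159 ≈ -0.74062)
n/t + S/535661 = -2348870/1906508 - 1599/2159/535661 = -2348870*1/1906508 - 1599/2159*1/535661 = -1174435/953254 - 1599/1156492099 = -1358226322542211/1102430719340146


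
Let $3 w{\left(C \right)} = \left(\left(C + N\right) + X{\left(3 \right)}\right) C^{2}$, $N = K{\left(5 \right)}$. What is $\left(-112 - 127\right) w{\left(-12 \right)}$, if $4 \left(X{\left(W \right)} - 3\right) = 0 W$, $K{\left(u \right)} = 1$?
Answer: $91776$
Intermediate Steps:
$N = 1$
$X{\left(W \right)} = 3$ ($X{\left(W \right)} = 3 + \frac{0 W}{4} = 3 + \frac{1}{4} \cdot 0 = 3 + 0 = 3$)
$w{\left(C \right)} = \frac{C^{2} \left(4 + C\right)}{3}$ ($w{\left(C \right)} = \frac{\left(\left(C + 1\right) + 3\right) C^{2}}{3} = \frac{\left(\left(1 + C\right) + 3\right) C^{2}}{3} = \frac{\left(4 + C\right) C^{2}}{3} = \frac{C^{2} \left(4 + C\right)}{3}$)
$\left(-112 - 127\right) w{\left(-12 \right)} = \left(-112 - 127\right) \frac{\left(-12\right)^{2} \left(4 - 12\right)}{3} = - 239 \cdot \frac{1}{3} \cdot 144 \left(-8\right) = \left(-239\right) \left(-384\right) = 91776$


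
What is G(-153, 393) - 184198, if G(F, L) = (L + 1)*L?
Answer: -29356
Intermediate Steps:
G(F, L) = L*(1 + L) (G(F, L) = (1 + L)*L = L*(1 + L))
G(-153, 393) - 184198 = 393*(1 + 393) - 184198 = 393*394 - 184198 = 154842 - 184198 = -29356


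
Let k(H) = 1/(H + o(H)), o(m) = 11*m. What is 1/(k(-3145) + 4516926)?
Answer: 37740/170468787239 ≈ 2.2139e-7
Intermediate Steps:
k(H) = 1/(12*H) (k(H) = 1/(H + 11*H) = 1/(12*H))
1/(k(-3145) + 4516926) = 1/((1/12)/(-3145) + 4516926) = 1/((1/12)*(-1/3145) + 4516926) = 1/(-1/37740 + 4516926) = 1/(170468787239/37740) = 37740/170468787239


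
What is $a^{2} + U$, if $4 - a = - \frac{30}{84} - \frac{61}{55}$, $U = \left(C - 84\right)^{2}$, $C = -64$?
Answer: $\frac{13004597281}{592900} \approx 21934.0$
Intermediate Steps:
$U = 21904$ ($U = \left(-64 - 84\right)^{2} = \left(-148\right)^{2} = 21904$)
$a = \frac{4209}{770}$ ($a = 4 - \left(- \frac{30}{84} - \frac{61}{55}\right) = 4 - \left(\left(-30\right) \frac{1}{84} - \frac{61}{55}\right) = 4 - \left(- \frac{5}{14} - \frac{61}{55}\right) = 4 - - \frac{1129}{770} = 4 + \frac{1129}{770} = \frac{4209}{770} \approx 5.4662$)
$a^{2} + U = \left(\frac{4209}{770}\right)^{2} + 21904 = \frac{17715681}{592900} + 21904 = \frac{13004597281}{592900}$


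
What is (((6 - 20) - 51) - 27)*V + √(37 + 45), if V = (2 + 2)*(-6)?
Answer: 2208 + √82 ≈ 2217.1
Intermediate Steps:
V = -24 (V = 4*(-6) = -24)
(((6 - 20) - 51) - 27)*V + √(37 + 45) = (((6 - 20) - 51) - 27)*(-24) + √(37 + 45) = ((-14 - 51) - 27)*(-24) + √82 = (-65 - 27)*(-24) + √82 = -92*(-24) + √82 = 2208 + √82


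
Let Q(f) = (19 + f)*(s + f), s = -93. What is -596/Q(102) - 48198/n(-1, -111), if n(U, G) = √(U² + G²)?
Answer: -596/1089 - 24099*√12322/6161 ≈ -434.75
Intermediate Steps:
n(U, G) = √(G² + U²)
Q(f) = (-93 + f)*(19 + f) (Q(f) = (19 + f)*(-93 + f) = (-93 + f)*(19 + f))
-596/Q(102) - 48198/n(-1, -111) = -596/(-1767 + 102² - 74*102) - 48198/√((-111)² + (-1)²) = -596/(-1767 + 10404 - 7548) - 48198/√(12321 + 1) = -596/1089 - 48198*√12322/12322 = -596*1/1089 - 24099*√12322/6161 = -596/1089 - 24099*√12322/6161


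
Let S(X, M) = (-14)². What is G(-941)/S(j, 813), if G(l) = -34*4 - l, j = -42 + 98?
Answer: 115/28 ≈ 4.1071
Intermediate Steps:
j = 56
S(X, M) = 196
G(l) = -136 - l
G(-941)/S(j, 813) = (-136 - 1*(-941))/196 = (-136 + 941)*(1/196) = 805*(1/196) = 115/28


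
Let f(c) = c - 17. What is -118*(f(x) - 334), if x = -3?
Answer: 41772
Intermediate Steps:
f(c) = -17 + c
-118*(f(x) - 334) = -118*((-17 - 3) - 334) = -118*(-20 - 334) = -118*(-354) = 41772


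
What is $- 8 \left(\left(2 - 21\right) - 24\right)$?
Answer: $344$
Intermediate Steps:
$- 8 \left(\left(2 - 21\right) - 24\right) = - 8 \left(-19 - 24\right) = \left(-8\right) \left(-43\right) = 344$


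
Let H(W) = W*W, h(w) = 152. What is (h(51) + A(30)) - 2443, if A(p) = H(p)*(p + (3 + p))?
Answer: 54409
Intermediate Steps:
H(W) = W**2
A(p) = p**2*(3 + 2*p) (A(p) = p**2*(p + (3 + p)) = p**2*(3 + 2*p))
(h(51) + A(30)) - 2443 = (152 + 30**2*(3 + 2*30)) - 2443 = (152 + 900*(3 + 60)) - 2443 = (152 + 900*63) - 2443 = (152 + 56700) - 2443 = 56852 - 2443 = 54409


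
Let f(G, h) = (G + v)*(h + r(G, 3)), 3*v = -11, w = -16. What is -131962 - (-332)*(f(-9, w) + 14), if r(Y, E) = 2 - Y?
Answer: -318862/3 ≈ -1.0629e+5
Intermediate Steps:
v = -11/3 (v = (⅓)*(-11) = -11/3 ≈ -3.6667)
f(G, h) = (-11/3 + G)*(2 + h - G) (f(G, h) = (G - 11/3)*(h + (2 - G)) = (-11/3 + G)*(2 + h - G))
-131962 - (-332)*(f(-9, w) + 14) = -131962 - (-332)*((-22/3 - 1*(-9)² - 11/3*(-16) + (17/3)*(-9) - 9*(-16)) + 14) = -131962 - (-332)*((-22/3 - 1*81 + 176/3 - 51 + 144) + 14) = -131962 - (-332)*((-22/3 - 81 + 176/3 - 51 + 144) + 14) = -131962 - (-332)*(190/3 + 14) = -131962 - (-332)*232/3 = -131962 - 1*(-77024/3) = -131962 + 77024/3 = -318862/3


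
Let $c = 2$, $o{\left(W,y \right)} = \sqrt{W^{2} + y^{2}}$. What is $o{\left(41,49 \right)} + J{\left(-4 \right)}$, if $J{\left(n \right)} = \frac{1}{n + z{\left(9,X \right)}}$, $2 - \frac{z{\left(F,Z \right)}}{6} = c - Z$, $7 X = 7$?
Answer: $\frac{1}{2} + \sqrt{4082} \approx 64.391$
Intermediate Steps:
$X = 1$ ($X = \frac{1}{7} \cdot 7 = 1$)
$z{\left(F,Z \right)} = 6 Z$ ($z{\left(F,Z \right)} = 12 - 6 \left(2 - Z\right) = 12 + \left(-12 + 6 Z\right) = 6 Z$)
$J{\left(n \right)} = \frac{1}{6 + n}$ ($J{\left(n \right)} = \frac{1}{n + 6 \cdot 1} = \frac{1}{n + 6} = \frac{1}{6 + n}$)
$o{\left(41,49 \right)} + J{\left(-4 \right)} = \sqrt{41^{2} + 49^{2}} + \frac{1}{6 - 4} = \sqrt{1681 + 2401} + \frac{1}{2} = \sqrt{4082} + \frac{1}{2} = \frac{1}{2} + \sqrt{4082}$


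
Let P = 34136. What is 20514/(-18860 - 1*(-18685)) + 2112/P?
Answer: -87487038/746725 ≈ -117.16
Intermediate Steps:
20514/(-18860 - 1*(-18685)) + 2112/P = 20514/(-18860 - 1*(-18685)) + 2112/34136 = 20514/(-18860 + 18685) + 2112*(1/34136) = 20514/(-175) + 264/4267 = 20514*(-1/175) + 264/4267 = -20514/175 + 264/4267 = -87487038/746725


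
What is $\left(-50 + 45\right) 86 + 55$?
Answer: $-375$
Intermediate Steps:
$\left(-50 + 45\right) 86 + 55 = \left(-5\right) 86 + 55 = -430 + 55 = -375$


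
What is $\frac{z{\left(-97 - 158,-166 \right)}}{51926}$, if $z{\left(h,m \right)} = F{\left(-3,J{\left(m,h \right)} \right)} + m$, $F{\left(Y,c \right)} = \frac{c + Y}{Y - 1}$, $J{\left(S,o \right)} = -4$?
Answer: $- \frac{657}{207704} \approx -0.0031632$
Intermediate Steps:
$F{\left(Y,c \right)} = \frac{Y + c}{-1 + Y}$
$z{\left(h,m \right)} = \frac{7}{4} + m$ ($z{\left(h,m \right)} = \frac{-3 - 4}{-1 - 3} + m = \frac{1}{-4} \left(-7\right) + m = \left(- \frac{1}{4}\right) \left(-7\right) + m = \frac{7}{4} + m$)
$\frac{z{\left(-97 - 158,-166 \right)}}{51926} = \frac{\frac{7}{4} - 166}{51926} = \left(- \frac{657}{4}\right) \frac{1}{51926} = - \frac{657}{207704}$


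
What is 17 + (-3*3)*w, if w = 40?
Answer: -343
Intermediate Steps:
17 + (-3*3)*w = 17 - 3*3*40 = 17 - 9*40 = 17 - 360 = -343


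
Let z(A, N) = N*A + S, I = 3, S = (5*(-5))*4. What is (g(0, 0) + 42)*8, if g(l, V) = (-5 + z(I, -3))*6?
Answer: -5136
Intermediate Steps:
S = -100 (S = -25*4 = -100)
z(A, N) = -100 + A*N (z(A, N) = N*A - 100 = A*N - 100 = -100 + A*N)
g(l, V) = -684 (g(l, V) = (-5 + (-100 + 3*(-3)))*6 = (-5 + (-100 - 9))*6 = (-5 - 109)*6 = -114*6 = -684)
(g(0, 0) + 42)*8 = (-684 + 42)*8 = -642*8 = -5136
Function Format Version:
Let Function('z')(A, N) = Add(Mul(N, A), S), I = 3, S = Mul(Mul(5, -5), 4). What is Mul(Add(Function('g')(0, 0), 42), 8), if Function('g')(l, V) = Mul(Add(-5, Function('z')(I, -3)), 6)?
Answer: -5136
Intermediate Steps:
S = -100 (S = Mul(-25, 4) = -100)
Function('z')(A, N) = Add(-100, Mul(A, N)) (Function('z')(A, N) = Add(Mul(N, A), -100) = Add(Mul(A, N), -100) = Add(-100, Mul(A, N)))
Function('g')(l, V) = -684 (Function('g')(l, V) = Mul(Add(-5, Add(-100, Mul(3, -3))), 6) = Mul(Add(-5, Add(-100, -9)), 6) = Mul(Add(-5, -109), 6) = Mul(-114, 6) = -684)
Mul(Add(Function('g')(0, 0), 42), 8) = Mul(Add(-684, 42), 8) = Mul(-642, 8) = -5136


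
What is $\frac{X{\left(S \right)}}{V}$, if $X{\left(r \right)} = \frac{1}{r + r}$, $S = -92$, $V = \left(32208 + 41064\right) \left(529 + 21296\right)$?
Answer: $- \frac{1}{294245697600} \approx -3.3985 \cdot 10^{-12}$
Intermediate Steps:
$V = 1599161400$ ($V = 73272 \cdot 21825 = 1599161400$)
$X{\left(r \right)} = \frac{1}{2 r}$
$\frac{X{\left(S \right)}}{V} = \frac{\frac{1}{2} \frac{1}{-92}}{1599161400} = \frac{1}{2} \left(- \frac{1}{92}\right) \frac{1}{1599161400} = \left(- \frac{1}{184}\right) \frac{1}{1599161400} = - \frac{1}{294245697600}$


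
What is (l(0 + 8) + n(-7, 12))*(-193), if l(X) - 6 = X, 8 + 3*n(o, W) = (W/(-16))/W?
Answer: -34933/16 ≈ -2183.3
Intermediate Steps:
n(o, W) = -43/16 (n(o, W) = -8/3 + ((W/(-16))/W)/3 = -8/3 + ((W*(-1/16))/W)/3 = -8/3 + ((-W/16)/W)/3 = -8/3 + (⅓)*(-1/16) = -8/3 - 1/48 = -43/16)
l(X) = 6 + X
(l(0 + 8) + n(-7, 12))*(-193) = ((6 + (0 + 8)) - 43/16)*(-193) = ((6 + 8) - 43/16)*(-193) = (14 - 43/16)*(-193) = (181/16)*(-193) = -34933/16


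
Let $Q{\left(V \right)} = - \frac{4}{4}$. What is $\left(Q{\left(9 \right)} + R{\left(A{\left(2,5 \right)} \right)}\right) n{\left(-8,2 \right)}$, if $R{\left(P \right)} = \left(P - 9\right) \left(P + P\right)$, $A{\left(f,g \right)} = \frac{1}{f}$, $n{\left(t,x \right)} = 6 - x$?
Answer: $-38$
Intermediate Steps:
$Q{\left(V \right)} = -1$ ($Q{\left(V \right)} = \left(-4\right) \frac{1}{4} = -1$)
$R{\left(P \right)} = 2 P \left(-9 + P\right)$ ($R{\left(P \right)} = \left(-9 + P\right) 2 P = 2 P \left(-9 + P\right)$)
$\left(Q{\left(9 \right)} + R{\left(A{\left(2,5 \right)} \right)}\right) n{\left(-8,2 \right)} = \left(-1 + \frac{2 \left(-9 + \frac{1}{2}\right)}{2}\right) \left(6 - 2\right) = \left(-1 + 2 \cdot \frac{1}{2} \left(-9 + \frac{1}{2}\right)\right) \left(6 - 2\right) = \left(-1 + 2 \cdot \frac{1}{2} \left(- \frac{17}{2}\right)\right) 4 = \left(-1 - \frac{17}{2}\right) 4 = \left(- \frac{19}{2}\right) 4 = -38$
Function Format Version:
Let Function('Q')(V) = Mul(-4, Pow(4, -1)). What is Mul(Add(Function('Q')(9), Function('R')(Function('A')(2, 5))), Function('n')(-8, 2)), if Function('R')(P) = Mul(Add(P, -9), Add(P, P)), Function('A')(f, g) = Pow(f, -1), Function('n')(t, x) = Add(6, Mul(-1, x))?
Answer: -38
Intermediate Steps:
Function('Q')(V) = -1 (Function('Q')(V) = Mul(-4, Rational(1, 4)) = -1)
Function('R')(P) = Mul(2, P, Add(-9, P)) (Function('R')(P) = Mul(Add(-9, P), Mul(2, P)) = Mul(2, P, Add(-9, P)))
Mul(Add(Function('Q')(9), Function('R')(Function('A')(2, 5))), Function('n')(-8, 2)) = Mul(Add(-1, Mul(2, Pow(2, -1), Add(-9, Pow(2, -1)))), Add(6, Mul(-1, 2))) = Mul(Add(-1, Mul(2, Rational(1, 2), Add(-9, Rational(1, 2)))), Add(6, -2)) = Mul(Add(-1, Mul(2, Rational(1, 2), Rational(-17, 2))), 4) = Mul(Add(-1, Rational(-17, 2)), 4) = Mul(Rational(-19, 2), 4) = -38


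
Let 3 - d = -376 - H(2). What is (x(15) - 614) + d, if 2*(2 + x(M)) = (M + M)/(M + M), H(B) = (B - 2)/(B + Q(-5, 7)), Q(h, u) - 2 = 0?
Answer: -473/2 ≈ -236.50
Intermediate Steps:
Q(h, u) = 2 (Q(h, u) = 2 + 0 = 2)
H(B) = (-2 + B)/(2 + B) (H(B) = (B - 2)/(B + 2) = (-2 + B)/(2 + B))
x(M) = -3/2 (x(M) = -2 + ((M + M)/(M + M))/2 = -2 + ((2*M)/((2*M)))/2 = -2 + ((2*M)*(1/(2*M)))/2 = -2 + (½)*1 = -2 + ½ = -3/2)
d = 379 (d = 3 - (-376 - (-2 + 2)/(2 + 2)) = 3 - (-376 - 0/4) = 3 - (-376 - 1*0) = 3 - (-376 + 0) = 3 - 1*(-376) = 3 + 376 = 379)
(x(15) - 614) + d = (-3/2 - 614) + 379 = -1231/2 + 379 = -473/2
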